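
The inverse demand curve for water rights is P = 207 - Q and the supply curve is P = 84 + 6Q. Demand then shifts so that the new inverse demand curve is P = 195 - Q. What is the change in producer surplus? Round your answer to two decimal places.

-171.92

Initial equilibrium: Q_0 = 17.5714, P_0 = 189.4286; CS_0 = (1/2)(17.5714)(17.5714) = 154.3776, PS_0 = (1/2)(17.5714)(105.4286) = 926.2653.
New equilibrium: 195 - Q = 84 + 6Q gives Q_1 = 15.8571, P_1 = 179.1429; CS_1 = 125.7245, PS_1 = 754.3469.
Change in producer surplus = 754.3469 - 926.2653 = -171.9184.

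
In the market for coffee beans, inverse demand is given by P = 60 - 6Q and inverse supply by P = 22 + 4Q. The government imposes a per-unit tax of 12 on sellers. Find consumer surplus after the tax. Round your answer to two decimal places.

20.28

Without the tax, 60 - 6Q = 22 + 4Q so Q* = 3.8 and P* = 37.2.
A tax on sellers shifts supply up by 12: 60 - 6Q = 22 + 4Q + 12, so Q_t = 2.6. Buyers pay P_b = 44.4; sellers receive P_s = P_b - 12 = 32.4.
Consumer surplus is the triangle under demand above P_b: (1/2)(2.6)(60 - 44.4) = 20.28.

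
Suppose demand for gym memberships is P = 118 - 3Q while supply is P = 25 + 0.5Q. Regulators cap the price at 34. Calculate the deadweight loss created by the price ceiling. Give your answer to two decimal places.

Without the control, 118 - 3Q = 25 + 0.5Q so Q* = 26.5714 and P* = 38.2857.
At P = 34, sellers supply (34 - 25)/0.5 = 18 while buyers want more, so the quantity traded is 18 at price 34.
The lost-trades triangle has base Q* - 18 = 8.5714 and height equal to the gap between the curves at Q = 18, which is 64 - 34 = 30. DWL = (1/2)(8.5714)(30) = 128.5714.

128.57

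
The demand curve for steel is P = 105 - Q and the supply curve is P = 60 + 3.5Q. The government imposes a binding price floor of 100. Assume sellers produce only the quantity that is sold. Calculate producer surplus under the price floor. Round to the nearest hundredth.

Free-market equilibrium: 105 - Q = 60 + 3.5Q gives Q* = 10, P* = 95.
At the floor price 100, quantity demanded is (105 - 100)/1 = 5; demand is the short side, so Q = 5 trades at P = 100.
The supply price at Q = 5 is 77.5. PS is the trapezoid between 100 and supply over [0, 5]: (1/2)[(100 - 60) + (100 - 77.5)](5) = 156.25.

156.25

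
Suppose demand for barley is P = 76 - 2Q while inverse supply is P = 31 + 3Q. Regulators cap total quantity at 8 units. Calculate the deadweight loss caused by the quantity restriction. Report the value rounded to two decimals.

2.50

Unrestricted equilibrium: Q* = (76 - 31)/(2 + 3) = 9.
At Q = 8 the demand price is 76 - 2(8) = 60 and the supply price is 31 + 3(8) = 55.
Deadweight loss is the triangle between the curves from 8 to 9: (1/2)(60 - 55)(9 - 8) = 2.5.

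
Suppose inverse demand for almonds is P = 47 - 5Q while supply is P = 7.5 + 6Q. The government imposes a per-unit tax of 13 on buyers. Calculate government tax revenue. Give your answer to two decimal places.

Without the tax, 47 - 5Q = 7.5 + 6Q so Q* = 3.5909 and P* = 29.0455.
A tax on buyers shifts demand down by 13: (47 - 13) - 5Q = 7.5 + 6Q, so Q_t = 2.4091. Buyers pay P_b = 34.9545; sellers receive P_s = P_b - 13 = 21.9545.
Revenue is the tax times quantity traded: 13 x 2.4091 = 31.3182.

31.32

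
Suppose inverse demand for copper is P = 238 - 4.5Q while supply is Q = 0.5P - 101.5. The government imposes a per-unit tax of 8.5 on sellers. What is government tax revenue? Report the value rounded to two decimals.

34.65

Rewriting supply in inverse form: P = 203 + 2Q.
Without the tax, 238 - 4.5Q = 203 + 2Q so Q* = 5.3846 and P* = 213.7692.
A tax on sellers shifts supply up by 8.5: 238 - 4.5Q = 203 + 2Q + 8.5, so Q_t = 4.0769. Buyers pay P_b = 219.6538; sellers receive P_s = P_b - 8.5 = 211.1538.
Revenue is the tax times quantity traded: 8.5 x 4.0769 = 34.6538.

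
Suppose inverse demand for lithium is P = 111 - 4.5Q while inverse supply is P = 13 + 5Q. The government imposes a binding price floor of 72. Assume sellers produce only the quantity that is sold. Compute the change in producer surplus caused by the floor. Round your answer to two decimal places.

Free-market equilibrium: 111 - 4.5Q = 13 + 5Q gives Q* = 10.3158, P* = 64.5789.
At P = 72, buyers demand (111 - 72)/4.5 = 8.6667 while sellers would supply more, so the quantity traded is 8.6667 at price 72.
PS goes from (1/2)(10.3158)(51.5789) = 266.0388 to 323.5556 (computed as (72 - 13)(8.6667) - (1/2)(5)(8.6667)^2), a change of 57.5168.

57.52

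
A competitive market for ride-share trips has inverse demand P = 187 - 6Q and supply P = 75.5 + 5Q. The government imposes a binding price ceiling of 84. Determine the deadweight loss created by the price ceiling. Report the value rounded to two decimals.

Without the control, 187 - 6Q = 75.5 + 5Q so Q* = 10.1364 and P* = 126.1818.
At P = 84, sellers supply (84 - 75.5)/5 = 1.7 while buyers want more, so the quantity traded is 1.7 at price 84.
At Q = 1.7 the demand price is 176.8 and the supply price is 84. Deadweight loss is the triangle between the curves from 1.7 to 10.1364: (1/2)(176.8 - 84)(10.1364 - 1.7) = 391.4473.

391.45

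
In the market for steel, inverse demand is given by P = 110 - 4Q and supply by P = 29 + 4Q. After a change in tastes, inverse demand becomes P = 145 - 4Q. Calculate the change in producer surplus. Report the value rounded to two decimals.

Initial equilibrium: Q_0 = 10.125, P_0 = 69.5; CS_0 = (1/2)(10.125)(40.5) = 205.0312, PS_0 = (1/2)(10.125)(40.5) = 205.0312.
New equilibrium: 145 - 4Q = 29 + 4Q gives Q_1 = 14.5, P_1 = 87; CS_1 = 420.5, PS_1 = 420.5.
Change in producer surplus = 420.5 - 205.0312 = 215.4688.

215.47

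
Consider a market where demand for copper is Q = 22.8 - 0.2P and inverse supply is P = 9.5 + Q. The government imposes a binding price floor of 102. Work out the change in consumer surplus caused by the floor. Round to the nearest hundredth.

Rewriting demand in inverse form: P = 114 - 5Q.
Without the control, 114 - 5Q = 9.5 + Q so Q* = 17.4167 and P* = 26.9167.
At P = 102, buyers demand (114 - 102)/5 = 2.4 while sellers would supply more, so the quantity traded is 2.4 at price 102.
CS goes from (1/2)(17.4167)(87.0833) = 758.3507 to 14.4 (computed as (114 - 102)(2.4) - (1/2)(5)(2.4)^2), a change of -743.9507.

-743.95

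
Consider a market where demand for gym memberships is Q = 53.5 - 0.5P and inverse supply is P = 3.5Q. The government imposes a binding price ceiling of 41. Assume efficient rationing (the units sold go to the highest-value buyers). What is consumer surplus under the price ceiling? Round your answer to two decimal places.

Rewriting demand in inverse form: P = 107 - 2Q.
Without the control, 107 - 2Q = 3.5Q so Q* = 19.4545 and P* = 68.0909.
At P = 41, sellers supply (41 - 0)/3.5 = 11.7143 while buyers want more, so the quantity traded is 11.7143 at price 41.
The demand price at Q = 11.7143 is 83.5714. CS is the trapezoid between demand and 41 over [0, 11.7143]: (1/2)[(107 - 41) + (83.5714 - 41)](11.7143) = 635.9184.

635.92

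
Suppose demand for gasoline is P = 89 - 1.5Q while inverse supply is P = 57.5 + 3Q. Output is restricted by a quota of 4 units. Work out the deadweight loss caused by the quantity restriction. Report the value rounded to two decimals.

Without the quota, 89 - 1.5Q = 57.5 + 3Q gives Q* = 7.
At Q = 4 the demand price is 89 - 1.5(4) = 83 and the supply price is 57.5 + 3(4) = 69.5.
Deadweight loss is the triangle between the curves from 4 to 7: (1/2)(83 - 69.5)(7 - 4) = 20.25.

20.25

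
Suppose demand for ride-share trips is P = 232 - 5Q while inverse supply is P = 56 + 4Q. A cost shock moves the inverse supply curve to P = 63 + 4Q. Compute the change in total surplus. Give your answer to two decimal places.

Initial equilibrium: Q_0 = 19.5556, P_0 = 134.2222; CS_0 = (1/2)(19.5556)(97.7778) = 956.0494, PS_0 = (1/2)(19.5556)(78.2222) = 764.8395.
New equilibrium: 232 - 5Q = 63 + 4Q gives Q_1 = 18.7778, P_1 = 138.1111; CS_1 = 881.5123, PS_1 = 705.2099.
Change in total surplus = (881.5123 + 705.2099) - (956.0494 + 764.8395) = -134.1667.

-134.17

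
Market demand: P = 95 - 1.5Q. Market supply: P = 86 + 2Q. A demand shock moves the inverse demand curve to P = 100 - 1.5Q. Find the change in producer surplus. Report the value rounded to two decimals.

9.39

Initial equilibrium: Q_0 = 2.5714, P_0 = 91.1429; CS_0 = (1/2)(2.5714)(3.8571) = 4.9592, PS_0 = (1/2)(2.5714)(5.1429) = 6.6122.
New equilibrium: 100 - 1.5Q = 86 + 2Q gives Q_1 = 4, P_1 = 94; CS_1 = 12, PS_1 = 16.
Change in producer surplus = 16 - 6.6122 = 9.3878.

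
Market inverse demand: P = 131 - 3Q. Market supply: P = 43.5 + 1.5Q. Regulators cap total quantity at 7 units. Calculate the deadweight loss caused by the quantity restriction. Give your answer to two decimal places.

348.44

Unrestricted equilibrium: Q* = (131 - 43.5)/(3 + 1.5) = 19.4444.
At Q = 7 the demand price is 131 - 3(7) = 110 and the supply price is 43.5 + 1.5(7) = 54.
Deadweight loss is the triangle between the curves from 7 to 19.4444: (1/2)(110 - 54)(19.4444 - 7) = 348.4444.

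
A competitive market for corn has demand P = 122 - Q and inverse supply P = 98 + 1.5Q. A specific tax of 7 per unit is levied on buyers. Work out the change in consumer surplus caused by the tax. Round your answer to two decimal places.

-22.96

Pre-tax equilibrium: 122 - Q = 98 + 1.5Q gives Q* = 9.6, P* = 112.4.
A tax on buyers shifts demand down by 7: (122 - 7) - Q = 98 + 1.5Q, so Q_t = 6.8. Buyers pay P_b = 115.2; sellers receive P_s = P_b - 7 = 108.2.
CS falls from (1/2)(9.6)(9.6) = 46.08 to (1/2)(6.8)(6.8) = 23.12, a change of -22.96.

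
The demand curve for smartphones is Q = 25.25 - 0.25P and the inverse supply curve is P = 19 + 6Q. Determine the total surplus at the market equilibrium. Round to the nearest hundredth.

Rewriting demand in inverse form: P = 101 - 4Q.
Equilibrium: 101 - 4Q = 19 + 6Q, so Q* = 8.2 and P* = 68.2.
Total surplus is the full triangle between the curves from 0 to Q*: (1/2)(8.2)(101 - 19) = 336.2.

336.20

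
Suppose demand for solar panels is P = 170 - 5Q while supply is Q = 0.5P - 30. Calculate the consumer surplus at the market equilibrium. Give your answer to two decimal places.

Rewriting supply in inverse form: P = 60 + 2Q.
Equilibrium: 170 - 5Q = 60 + 2Q, so Q* = 15.7143 and P* = 91.4286.
The demand choke price is 170, so CS = (1/2)(Q*)(170 - P*) = (1/2)(15.7143)(78.5714) = 617.3469.

617.35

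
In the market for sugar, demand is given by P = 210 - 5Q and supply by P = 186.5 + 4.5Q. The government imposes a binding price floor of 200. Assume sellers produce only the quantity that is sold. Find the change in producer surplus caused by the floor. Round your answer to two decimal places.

Free-market equilibrium: 210 - 5Q = 186.5 + 4.5Q gives Q* = 2.4737, P* = 197.6316.
At the floor price 200, quantity demanded is (210 - 200)/5 = 2; demand is the short side, so Q = 2 trades at P = 200.
PS goes from (1/2)(2.4737)(11.1316) = 13.768 to 18 (computed as (200 - 186.5)(2) - (1/2)(4.5)(2)^2), a change of 4.232.

4.23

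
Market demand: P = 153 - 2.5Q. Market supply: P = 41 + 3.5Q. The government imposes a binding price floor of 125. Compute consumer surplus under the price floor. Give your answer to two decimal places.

Free-market equilibrium: 153 - 2.5Q = 41 + 3.5Q gives Q* = 18.6667, P* = 106.3333.
At P = 125, buyers demand (153 - 125)/2.5 = 11.2 while sellers would supply more, so the quantity traded is 11.2 at price 125.
CS is the triangle under demand above 125: (1/2)(11.2)(153 - 125) = 156.8.

156.80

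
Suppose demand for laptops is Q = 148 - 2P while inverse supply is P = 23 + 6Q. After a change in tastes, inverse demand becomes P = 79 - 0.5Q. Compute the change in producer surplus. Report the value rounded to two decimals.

Rewriting demand in inverse form: P = 74 - 0.5Q.
Initial equilibrium: Q_0 = 7.8462, P_0 = 70.0769; CS_0 = (1/2)(7.8462)(3.9231) = 15.3905, PS_0 = (1/2)(7.8462)(47.0769) = 184.6864.
New equilibrium: 79 - 0.5Q = 23 + 6Q gives Q_1 = 8.6154, P_1 = 74.6923; CS_1 = 18.5562, PS_1 = 222.6746.
Change in producer surplus = 222.6746 - 184.6864 = 37.9882.

37.99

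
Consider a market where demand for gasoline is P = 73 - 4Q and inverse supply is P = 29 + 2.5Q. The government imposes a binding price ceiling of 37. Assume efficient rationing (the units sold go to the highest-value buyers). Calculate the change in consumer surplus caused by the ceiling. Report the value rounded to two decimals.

3.08

Without the control, 73 - 4Q = 29 + 2.5Q so Q* = 6.7692 and P* = 45.9231.
At the ceiling price 37, quantity supplied is (37 - 29)/2.5 = 3.2; supply is the short side, so Q = 3.2 trades at P = 37.
CS goes from (1/2)(6.7692)(27.0769) = 91.645 to 94.72 (computed as (73 - 37)(3.2) - (1/2)(4)(3.2)^2), a change of 3.075.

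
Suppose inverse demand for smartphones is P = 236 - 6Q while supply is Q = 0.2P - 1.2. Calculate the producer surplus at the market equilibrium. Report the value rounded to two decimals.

1092.98

Rewriting supply in inverse form: P = 6 + 5Q.
Equilibrium: 236 - 6Q = 6 + 5Q, so Q* = 20.9091 and P* = 110.5455.
PS is the area between P* and the supply curve from 0 to Q*: (1/2)(20.9091)(104.5455) = 1092.9752.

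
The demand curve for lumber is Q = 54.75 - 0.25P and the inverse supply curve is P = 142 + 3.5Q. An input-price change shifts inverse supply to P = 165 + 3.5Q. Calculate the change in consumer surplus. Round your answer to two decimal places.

-107.13

Rewriting demand in inverse form: P = 219 - 4Q.
Initial equilibrium: Q_0 = 10.2667, P_0 = 177.9333; CS_0 = (1/2)(10.2667)(41.0667) = 210.8089, PS_0 = (1/2)(10.2667)(35.9333) = 184.4578.
New equilibrium: 219 - 4Q = 165 + 3.5Q gives Q_1 = 7.2, P_1 = 190.2; CS_1 = 103.68, PS_1 = 90.72.
Change in consumer surplus = 103.68 - 210.8089 = -107.1289.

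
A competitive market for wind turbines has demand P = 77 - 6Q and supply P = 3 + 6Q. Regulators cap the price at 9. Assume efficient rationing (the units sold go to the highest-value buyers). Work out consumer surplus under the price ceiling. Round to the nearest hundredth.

65.00

Free-market equilibrium: 77 - 6Q = 3 + 6Q gives Q* = 6.1667, P* = 40.
At P = 9, sellers supply (9 - 3)/6 = 1 while buyers want more, so the quantity traded is 1 at price 9.
The demand price at Q = 1 is 71. CS is the trapezoid between demand and 9 over [0, 1]: (1/2)[(77 - 9) + (71 - 9)](1) = 65.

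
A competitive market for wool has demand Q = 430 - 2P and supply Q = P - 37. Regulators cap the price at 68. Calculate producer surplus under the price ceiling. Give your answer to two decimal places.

Rewriting demand in inverse form: P = 215 - 0.5Q.
Rewriting supply in inverse form: P = 37 + Q.
Free-market equilibrium: 215 - 0.5Q = 37 + Q gives Q* = 118.6667, P* = 155.6667.
At P = 68, sellers supply (68 - 37)/1 = 31 while buyers want more, so the quantity traded is 31 at price 68.
PS is the triangle above supply below 68: (1/2)(31)(68 - 37) = 480.5.

480.50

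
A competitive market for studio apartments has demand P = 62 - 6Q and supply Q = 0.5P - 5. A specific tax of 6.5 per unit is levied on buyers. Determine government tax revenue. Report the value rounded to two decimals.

36.97

Rewriting supply in inverse form: P = 10 + 2Q.
Pre-tax equilibrium: 62 - 6Q = 10 + 2Q gives Q* = 6.5, P* = 23.
With the tax, buyers' net willingness to pay falls by 6.5: (62 - 6.5) - 6Q = 10 + 2Q, so Q_t = 5.6875. Buyers pay P_b = 27.875; sellers receive P_s = P_b - 6.5 = 21.375.
Tax revenue = t x Q_t = 6.5 x 5.6875 = 36.9688.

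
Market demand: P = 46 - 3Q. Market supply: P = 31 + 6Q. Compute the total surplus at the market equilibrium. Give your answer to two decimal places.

12.50

Set 46 - 3Q = 31 + 6Q, which gives 15 = 9Q, so Q* = 1.6667 and P* = 46 - 3(1.6667) = 41.
Total surplus is the full triangle between the curves from 0 to Q*: (1/2)(1.6667)(46 - 31) = 12.5.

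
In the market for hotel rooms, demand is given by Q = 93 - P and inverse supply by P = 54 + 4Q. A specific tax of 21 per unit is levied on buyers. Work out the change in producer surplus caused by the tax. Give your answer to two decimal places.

-95.76

Rewriting demand in inverse form: P = 93 - Q.
Without the tax, 93 - Q = 54 + 4Q so Q* = 7.8 and P* = 85.2.
A tax on buyers shifts demand down by 21: (93 - 21) - Q = 54 + 4Q, so Q_t = 3.6. Buyers pay P_b = 89.4; sellers receive P_s = P_b - 21 = 68.4.
Producers lose the trapezoid between P_s and P* out to Q_t plus the triangle from Q_t to Q*: change in PS = 25.92 - 121.68 = -95.76.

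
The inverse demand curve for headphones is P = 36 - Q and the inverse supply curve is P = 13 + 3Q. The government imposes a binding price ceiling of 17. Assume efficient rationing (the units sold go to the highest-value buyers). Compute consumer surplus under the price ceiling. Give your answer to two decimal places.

24.44

Free-market equilibrium: 36 - Q = 13 + 3Q gives Q* = 5.75, P* = 30.25.
At P = 17, sellers supply (17 - 13)/3 = 1.3333 while buyers want more, so the quantity traded is 1.3333 at price 17.
The demand price at Q = 1.3333 is 34.6667. CS is the trapezoid between demand and 17 over [0, 1.3333]: (1/2)[(36 - 17) + (34.6667 - 17)](1.3333) = 24.4444.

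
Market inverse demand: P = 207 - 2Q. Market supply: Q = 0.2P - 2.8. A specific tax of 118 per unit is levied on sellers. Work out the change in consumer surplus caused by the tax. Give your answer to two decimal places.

-645.39

Rewriting supply in inverse form: P = 14 + 5Q.
Pre-tax equilibrium: 207 - 2Q = 14 + 5Q gives Q* = 27.5714, P* = 151.8571.
A tax on sellers shifts supply up by 118: 207 - 2Q = 14 + 5Q + 118, so Q_t = 10.7143. Buyers pay P_b = 185.5714; sellers receive P_s = P_b - 118 = 67.5714.
Consumers lose the trapezoid between P* and P_b out to Q_t plus the triangle from Q_t to Q*: change in CS = 114.7959 - 760.1837 = -645.3878.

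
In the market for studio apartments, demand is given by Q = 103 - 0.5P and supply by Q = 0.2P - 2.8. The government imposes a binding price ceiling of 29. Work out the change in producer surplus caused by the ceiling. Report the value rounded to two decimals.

Rewriting demand in inverse form: P = 206 - 2Q.
Rewriting supply in inverse form: P = 14 + 5Q.
Without the control, 206 - 2Q = 14 + 5Q so Q* = 27.4286 and P* = 151.1429.
At the ceiling price 29, quantity supplied is (29 - 14)/5 = 3; supply is the short side, so Q = 3 trades at P = 29.
PS goes from (1/2)(27.4286)(137.1429) = 1880.8163 to 22.5 (computed as (29 - 14)(3) - (1/2)(5)(3)^2), a change of -1858.3163.

-1858.32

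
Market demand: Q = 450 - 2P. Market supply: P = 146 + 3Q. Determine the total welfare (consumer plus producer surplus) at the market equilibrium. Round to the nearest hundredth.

Rewriting demand in inverse form: P = 225 - 0.5Q.
Equilibrium: 225 - 0.5Q = 146 + 3Q, so Q* = 22.5714 and P* = 213.7143.
Total surplus is the full triangle between the curves from 0 to Q*: (1/2)(22.5714)(225 - 146) = 891.5714.

891.57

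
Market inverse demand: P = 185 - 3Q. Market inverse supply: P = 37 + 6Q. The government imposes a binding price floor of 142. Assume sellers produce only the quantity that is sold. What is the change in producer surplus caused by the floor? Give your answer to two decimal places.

77.41

Free-market equilibrium: 185 - 3Q = 37 + 6Q gives Q* = 16.4444, P* = 135.6667.
At P = 142, buyers demand (185 - 142)/3 = 14.3333 while sellers would supply more, so the quantity traded is 14.3333 at price 142.
PS goes from (1/2)(16.4444)(98.6667) = 811.2593 to 888.6667 (computed as (142 - 37)(14.3333) - (1/2)(6)(14.3333)^2), a change of 77.4074.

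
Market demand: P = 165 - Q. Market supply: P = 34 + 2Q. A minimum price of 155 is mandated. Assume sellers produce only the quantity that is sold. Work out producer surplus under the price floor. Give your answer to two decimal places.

1110.00

Free-market equilibrium: 165 - Q = 34 + 2Q gives Q* = 43.6667, P* = 121.3333.
At the floor price 155, quantity demanded is (165 - 155)/1 = 10; demand is the short side, so Q = 10 trades at P = 155.
The supply price at Q = 10 is 54. PS is the trapezoid between 155 and supply over [0, 10]: (1/2)[(155 - 34) + (155 - 54)](10) = 1110.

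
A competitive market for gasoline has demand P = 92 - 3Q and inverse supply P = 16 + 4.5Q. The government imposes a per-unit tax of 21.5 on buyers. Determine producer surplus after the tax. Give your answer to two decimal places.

Pre-tax equilibrium: 92 - 3Q = 16 + 4.5Q gives Q* = 10.1333, P* = 61.6.
With the tax, buyers' net willingness to pay falls by 21.5: (92 - 21.5) - 3Q = 16 + 4.5Q, so Q_t = 7.2667. Buyers pay P_b = 70.2; sellers receive P_s = P_b - 21.5 = 48.7.
PS = (1/2)(Q_t)(P_s - 16) = (1/2)(7.2667)(32.7) = 118.81.

118.81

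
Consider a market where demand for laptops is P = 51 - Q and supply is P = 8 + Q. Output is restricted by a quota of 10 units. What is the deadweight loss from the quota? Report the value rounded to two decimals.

132.25

Without the quota, 51 - Q = 8 + Q gives Q* = 21.5.
At Q = 10 the demand price is 51 - (10) = 41 and the supply price is 8 + (10) = 18.
Deadweight loss is the triangle between the curves from 10 to 21.5: (1/2)(41 - 18)(21.5 - 10) = 132.25.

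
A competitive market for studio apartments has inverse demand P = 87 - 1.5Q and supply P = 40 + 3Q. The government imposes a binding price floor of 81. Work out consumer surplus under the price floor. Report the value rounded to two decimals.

Without the control, 87 - 1.5Q = 40 + 3Q so Q* = 10.4444 and P* = 71.3333.
At the floor price 81, quantity demanded is (87 - 81)/1.5 = 4; demand is the short side, so Q = 4 trades at P = 81.
CS is the triangle under demand above 81: (1/2)(4)(87 - 81) = 12.

12.00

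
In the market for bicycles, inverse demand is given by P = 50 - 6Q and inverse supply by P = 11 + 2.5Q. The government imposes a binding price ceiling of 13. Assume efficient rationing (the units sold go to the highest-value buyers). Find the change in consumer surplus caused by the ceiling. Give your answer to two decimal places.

Free-market equilibrium: 50 - 6Q = 11 + 2.5Q gives Q* = 4.5882, P* = 22.4706.
At P = 13, sellers supply (13 - 11)/2.5 = 0.8 while buyers want more, so the quantity traded is 0.8 at price 13.
CS goes from (1/2)(4.5882)(27.5294) = 63.1557 to 27.68 (computed as (50 - 13)(0.8) - (1/2)(6)(0.8)^2), a change of -35.4757.

-35.48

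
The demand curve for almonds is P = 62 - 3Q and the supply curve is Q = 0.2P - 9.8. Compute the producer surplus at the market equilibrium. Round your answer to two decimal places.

Rewriting supply in inverse form: P = 49 + 5Q.
Set 62 - 3Q = 49 + 5Q, which gives 13 = 8Q, so Q* = 1.625 and P* = 62 - 3(1.625) = 57.125.
Producer surplus is the triangle above supply below P*: (1/2)(1.625)(57.125 - 49) = (1/2)(1.625)(8.125) = 6.6016.

6.60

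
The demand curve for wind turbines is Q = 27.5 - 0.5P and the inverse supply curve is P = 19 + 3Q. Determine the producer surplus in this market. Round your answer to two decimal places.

Rewriting demand in inverse form: P = 55 - 2Q.
Set 55 - 2Q = 19 + 3Q, which gives 36 = 5Q, so Q* = 7.2 and P* = 55 - 2(7.2) = 40.6.
The supply curve's price intercept is 19, so PS = (1/2)(Q*)(P* - 19) = (1/2)(7.2)(21.6) = 77.76.

77.76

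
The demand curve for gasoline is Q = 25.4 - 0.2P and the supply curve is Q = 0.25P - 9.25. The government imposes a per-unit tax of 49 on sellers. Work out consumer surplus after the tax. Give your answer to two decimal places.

Rewriting demand in inverse form: P = 127 - 5Q.
Rewriting supply in inverse form: P = 37 + 4Q.
Without the tax, 127 - 5Q = 37 + 4Q so Q* = 10 and P* = 77.
With the tax, sellers need 49 more per unit: 127 - 5Q = 37 + 4Q + 49, so Q_t = 4.5556. Buyers pay P_b = 104.2222; sellers receive P_s = P_b - 49 = 55.2222.
CS = (1/2)(Q_t)(127 - P_b) = (1/2)(4.5556)(22.7778) = 51.8827.

51.88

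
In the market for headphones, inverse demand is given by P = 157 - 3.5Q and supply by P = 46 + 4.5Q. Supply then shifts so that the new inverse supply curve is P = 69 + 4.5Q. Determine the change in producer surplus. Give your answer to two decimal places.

Initial equilibrium: Q_0 = 13.875, P_0 = 108.4375; CS_0 = (1/2)(13.875)(48.5625) = 336.9023, PS_0 = (1/2)(13.875)(62.4375) = 433.1602.
New equilibrium: 157 - 3.5Q = 69 + 4.5Q gives Q_1 = 11, P_1 = 118.5; CS_1 = 211.75, PS_1 = 272.25.
Change in producer surplus = 272.25 - 433.1602 = -160.9102.

-160.91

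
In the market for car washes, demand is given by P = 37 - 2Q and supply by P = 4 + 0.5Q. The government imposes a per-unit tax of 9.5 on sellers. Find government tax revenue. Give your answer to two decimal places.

Without the tax, 37 - 2Q = 4 + 0.5Q so Q* = 13.2 and P* = 10.6.
A tax on sellers shifts supply up by 9.5: 37 - 2Q = 4 + 0.5Q + 9.5, so Q_t = 9.4. Buyers pay P_b = 18.2; sellers receive P_s = P_b - 9.5 = 8.7.
Tax revenue = t x Q_t = 9.5 x 9.4 = 89.3.

89.30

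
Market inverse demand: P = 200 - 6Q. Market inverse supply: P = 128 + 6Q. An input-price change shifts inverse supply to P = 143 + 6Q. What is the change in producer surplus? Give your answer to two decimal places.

-40.31

Initial equilibrium: Q_0 = 6, P_0 = 164; CS_0 = (1/2)(6)(36) = 108, PS_0 = (1/2)(6)(36) = 108.
New equilibrium: 200 - 6Q = 143 + 6Q gives Q_1 = 4.75, P_1 = 171.5; CS_1 = 67.6875, PS_1 = 67.6875.
Change in producer surplus = 67.6875 - 108 = -40.3125.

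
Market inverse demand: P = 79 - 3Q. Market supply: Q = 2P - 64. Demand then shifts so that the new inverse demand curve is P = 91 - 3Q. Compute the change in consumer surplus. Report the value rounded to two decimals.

155.76

Rewriting supply in inverse form: P = 32 + 0.5Q.
Initial equilibrium: Q_0 = 13.4286, P_0 = 38.7143; CS_0 = (1/2)(13.4286)(40.2857) = 270.4898, PS_0 = (1/2)(13.4286)(6.7143) = 45.0816.
New equilibrium: 91 - 3Q = 32 + 0.5Q gives Q_1 = 16.8571, P_1 = 40.4286; CS_1 = 426.2449, PS_1 = 71.0408.
Change in consumer surplus = 426.2449 - 270.4898 = 155.7551.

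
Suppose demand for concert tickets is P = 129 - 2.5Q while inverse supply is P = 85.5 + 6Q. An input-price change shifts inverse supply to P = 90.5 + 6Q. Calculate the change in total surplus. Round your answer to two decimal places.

Initial equilibrium: Q_0 = 5.1176, P_0 = 116.2059; CS_0 = (1/2)(5.1176)(12.7941) = 32.7379, PS_0 = (1/2)(5.1176)(30.7059) = 78.5709.
New equilibrium: 129 - 2.5Q = 90.5 + 6Q gives Q_1 = 4.5294, P_1 = 117.6765; CS_1 = 25.6445, PS_1 = 61.5467.
Change in total surplus = (25.6445 + 61.5467) - (32.7379 + 78.5709) = -24.1176.

-24.12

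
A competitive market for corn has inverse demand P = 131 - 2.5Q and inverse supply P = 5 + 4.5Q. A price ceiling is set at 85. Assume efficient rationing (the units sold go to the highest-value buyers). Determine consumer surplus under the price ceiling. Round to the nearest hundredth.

422.72

Without the control, 131 - 2.5Q = 5 + 4.5Q so Q* = 18 and P* = 86.
At P = 85, sellers supply (85 - 5)/4.5 = 17.7778 while buyers want more, so the quantity traded is 17.7778 at price 85.
The demand price at Q = 17.7778 is 86.5556. CS is the trapezoid between demand and 85 over [0, 17.7778]: (1/2)[(131 - 85) + (86.5556 - 85)](17.7778) = 422.716.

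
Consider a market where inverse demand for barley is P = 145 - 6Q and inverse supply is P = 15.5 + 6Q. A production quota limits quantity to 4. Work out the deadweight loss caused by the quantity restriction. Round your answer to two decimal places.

276.76

Unrestricted equilibrium: Q* = (145 - 15.5)/(6 + 6) = 10.7917.
At Q = 4 the demand price is 145 - 6(4) = 121 and the supply price is 15.5 + 6(4) = 39.5.
Deadweight loss is the triangle between the curves from 4 to 10.7917: (1/2)(121 - 39.5)(10.7917 - 4) = 276.7604.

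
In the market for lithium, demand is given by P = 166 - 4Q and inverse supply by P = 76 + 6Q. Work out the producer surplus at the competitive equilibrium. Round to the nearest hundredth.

243.00

Setting demand equal to supply, 90 = 10Q, so Q* = 9 and P* = 130.
PS is the area between P* and the supply curve from 0 to Q*: (1/2)(9)(54) = 243.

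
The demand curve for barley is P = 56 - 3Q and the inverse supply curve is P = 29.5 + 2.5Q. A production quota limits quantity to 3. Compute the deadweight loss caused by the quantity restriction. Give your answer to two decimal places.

Without the quota, 56 - 3Q = 29.5 + 2.5Q gives Q* = 4.8182.
At Q = 3 the demand price is 56 - 3(3) = 47 and the supply price is 29.5 + 2.5(3) = 37.
Deadweight loss is the triangle between the curves from 3 to 4.8182: (1/2)(47 - 37)(4.8182 - 3) = 9.0909.

9.09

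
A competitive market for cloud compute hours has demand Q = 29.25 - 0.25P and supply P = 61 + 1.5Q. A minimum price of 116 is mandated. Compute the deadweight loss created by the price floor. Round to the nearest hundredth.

Rewriting demand in inverse form: P = 117 - 4Q.
Free-market equilibrium: 117 - 4Q = 61 + 1.5Q gives Q* = 10.1818, P* = 76.2727.
At the floor price 116, quantity demanded is (117 - 116)/4 = 0.25; demand is the short side, so Q = 0.25 trades at P = 116.
The lost-trades triangle has base Q* - 0.25 = 9.9318 and height equal to the gap between the curves at Q = 0.25, which is 116 - 61.375 = 54.625. DWL = (1/2)(9.9318)(54.625) = 271.2628.

271.26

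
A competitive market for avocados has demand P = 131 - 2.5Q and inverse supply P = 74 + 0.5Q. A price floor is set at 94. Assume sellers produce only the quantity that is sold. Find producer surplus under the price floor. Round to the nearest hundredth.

Free-market equilibrium: 131 - 2.5Q = 74 + 0.5Q gives Q* = 19, P* = 83.5.
At P = 94, buyers demand (131 - 94)/2.5 = 14.8 while sellers would supply more, so the quantity traded is 14.8 at price 94.
The supply price at Q = 14.8 is 81.4. PS is the trapezoid between 94 and supply over [0, 14.8]: (1/2)[(94 - 74) + (94 - 81.4)](14.8) = 241.24.

241.24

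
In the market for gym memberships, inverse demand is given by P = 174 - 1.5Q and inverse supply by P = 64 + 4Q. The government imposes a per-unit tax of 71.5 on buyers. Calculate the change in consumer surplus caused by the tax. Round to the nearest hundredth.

-263.25

Without the tax, 174 - 1.5Q = 64 + 4Q so Q* = 20 and P* = 144.
A tax on buyers shifts demand down by 71.5: (174 - 71.5) - 1.5Q = 64 + 4Q, so Q_t = 7. Buyers pay P_b = 163.5; sellers receive P_s = P_b - 71.5 = 92.
Consumers lose the trapezoid between P* and P_b out to Q_t plus the triangle from Q_t to Q*: change in CS = 36.75 - 300 = -263.25.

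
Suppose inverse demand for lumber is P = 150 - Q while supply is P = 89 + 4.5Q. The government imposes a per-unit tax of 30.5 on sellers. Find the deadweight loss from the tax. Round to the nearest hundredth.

Pre-tax equilibrium: 150 - Q = 89 + 4.5Q gives Q* = 11.0909, P* = 138.9091.
A tax on sellers shifts supply up by 30.5: 150 - Q = 89 + 4.5Q + 30.5, so Q_t = 5.5455. Buyers pay P_b = 144.4545; sellers receive P_s = P_b - 30.5 = 113.9545.
Deadweight loss is the triangle between the curves from Q_t to Q*: (1/2)(11.0909 - 5.5455)(30.5) = 84.5682.

84.57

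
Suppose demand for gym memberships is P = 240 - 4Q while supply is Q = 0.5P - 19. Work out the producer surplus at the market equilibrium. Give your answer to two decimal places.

Rewriting supply in inverse form: P = 38 + 2Q.
Setting demand equal to supply, 202 = 6Q, so Q* = 33.6667 and P* = 105.3333.
The supply curve's price intercept is 38, so PS = (1/2)(Q*)(P* - 38) = (1/2)(33.6667)(67.3333) = 1133.4444.

1133.44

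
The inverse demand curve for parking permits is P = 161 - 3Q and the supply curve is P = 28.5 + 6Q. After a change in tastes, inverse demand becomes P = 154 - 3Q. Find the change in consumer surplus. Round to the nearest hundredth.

Initial equilibrium: Q_0 = 14.7222, P_0 = 116.8333; CS_0 = (1/2)(14.7222)(44.1667) = 325.1157, PS_0 = (1/2)(14.7222)(88.3333) = 650.2315.
New equilibrium: 154 - 3Q = 28.5 + 6Q gives Q_1 = 13.9444, P_1 = 112.1667; CS_1 = 291.6713, PS_1 = 583.3426.
Change in consumer surplus = 291.6713 - 325.1157 = -33.4444.

-33.44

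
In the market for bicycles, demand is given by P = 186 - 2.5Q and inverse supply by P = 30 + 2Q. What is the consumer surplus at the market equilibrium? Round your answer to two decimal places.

Setting demand equal to supply, 156 = 4.5Q, so Q* = 34.6667 and P* = 99.3333.
The demand choke price is 186, so CS = (1/2)(Q*)(186 - P*) = (1/2)(34.6667)(86.6667) = 1502.2222.

1502.22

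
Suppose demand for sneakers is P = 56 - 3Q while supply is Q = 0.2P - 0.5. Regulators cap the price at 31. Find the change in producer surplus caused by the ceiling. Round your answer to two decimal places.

Rewriting supply in inverse form: P = 2.5 + 5Q.
Free-market equilibrium: 56 - 3Q = 2.5 + 5Q gives Q* = 6.6875, P* = 35.9375.
At P = 31, sellers supply (31 - 2.5)/5 = 5.7 while buyers want more, so the quantity traded is 5.7 at price 31.
PS goes from (1/2)(6.6875)(33.4375) = 111.8066 to 81.225 (computed as (31 - 2.5)(5.7) - (1/2)(5)(5.7)^2), a change of -30.5816.

-30.58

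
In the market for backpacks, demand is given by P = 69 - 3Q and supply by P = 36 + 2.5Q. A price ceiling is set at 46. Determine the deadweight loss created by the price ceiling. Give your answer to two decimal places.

Without the control, 69 - 3Q = 36 + 2.5Q so Q* = 6 and P* = 51.
At P = 46, sellers supply (46 - 36)/2.5 = 4 while buyers want more, so the quantity traded is 4 at price 46.
At Q = 4 the demand price is 57 and the supply price is 46. Deadweight loss is the triangle between the curves from 4 to 6: (1/2)(57 - 46)(6 - 4) = 11.

11.00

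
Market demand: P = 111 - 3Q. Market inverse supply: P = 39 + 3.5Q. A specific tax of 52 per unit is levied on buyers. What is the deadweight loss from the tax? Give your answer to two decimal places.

208.00

Without the tax, 111 - 3Q = 39 + 3.5Q so Q* = 11.0769 and P* = 77.7692.
A tax on buyers shifts demand down by 52: (111 - 52) - 3Q = 39 + 3.5Q, so Q_t = 3.0769. Buyers pay P_b = 101.7692; sellers receive P_s = P_b - 52 = 49.7692.
The welfare triangle lost has base Q* - Q_t = 8 and height t = 52, so DWL = (1/2)(8)(52) = 208.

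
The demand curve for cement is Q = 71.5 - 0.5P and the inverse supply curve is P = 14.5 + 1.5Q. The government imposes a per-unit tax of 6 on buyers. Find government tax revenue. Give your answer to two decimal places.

Rewriting demand in inverse form: P = 143 - 2Q.
Pre-tax equilibrium: 143 - 2Q = 14.5 + 1.5Q gives Q* = 36.7143, P* = 69.5714.
A tax on buyers shifts demand down by 6: (143 - 6) - 2Q = 14.5 + 1.5Q, so Q_t = 35. Buyers pay P_b = 73; sellers receive P_s = P_b - 6 = 67.
Revenue is the tax times quantity traded: 6 x 35 = 210.

210.00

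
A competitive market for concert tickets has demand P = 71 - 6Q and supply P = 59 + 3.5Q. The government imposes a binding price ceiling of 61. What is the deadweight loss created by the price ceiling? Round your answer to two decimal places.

Without the control, 71 - 6Q = 59 + 3.5Q so Q* = 1.2632 and P* = 63.4211.
At the ceiling price 61, quantity supplied is (61 - 59)/3.5 = 0.5714; supply is the short side, so Q = 0.5714 trades at P = 61.
The lost-trades triangle has base Q* - 0.5714 = 0.6917 and height equal to the gap between the curves at Q = 0.5714, which is 67.5714 - 61 = 6.5714. DWL = (1/2)(0.6917)(6.5714) = 2.2728.

2.27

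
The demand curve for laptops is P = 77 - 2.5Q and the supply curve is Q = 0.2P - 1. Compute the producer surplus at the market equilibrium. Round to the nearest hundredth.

230.40

Rewriting supply in inverse form: P = 5 + 5Q.
Set 77 - 2.5Q = 5 + 5Q, which gives 72 = 7.5Q, so Q* = 9.6 and P* = 77 - 2.5(9.6) = 53.
The supply curve's price intercept is 5, so PS = (1/2)(Q*)(P* - 5) = (1/2)(9.6)(48) = 230.4.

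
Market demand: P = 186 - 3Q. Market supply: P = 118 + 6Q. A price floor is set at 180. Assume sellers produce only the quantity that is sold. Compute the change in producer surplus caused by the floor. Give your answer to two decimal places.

Without the control, 186 - 3Q = 118 + 6Q so Q* = 7.5556 and P* = 163.3333.
At P = 180, buyers demand (186 - 180)/3 = 2 while sellers would supply more, so the quantity traded is 2 at price 180.
PS goes from (1/2)(7.5556)(45.3333) = 171.2593 to 112 (computed as (180 - 118)(2) - (1/2)(6)(2)^2), a change of -59.2593.

-59.26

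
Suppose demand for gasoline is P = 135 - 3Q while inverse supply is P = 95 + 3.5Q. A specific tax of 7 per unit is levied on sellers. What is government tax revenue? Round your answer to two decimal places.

Without the tax, 135 - 3Q = 95 + 3.5Q so Q* = 6.1538 and P* = 116.5385.
A tax on sellers shifts supply up by 7: 135 - 3Q = 95 + 3.5Q + 7, so Q_t = 5.0769. Buyers pay P_b = 119.7692; sellers receive P_s = P_b - 7 = 112.7692.
Revenue is the tax times quantity traded: 7 x 5.0769 = 35.5385.

35.54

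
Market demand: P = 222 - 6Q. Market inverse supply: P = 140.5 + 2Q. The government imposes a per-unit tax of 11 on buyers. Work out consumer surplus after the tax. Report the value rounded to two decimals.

Without the tax, 222 - 6Q = 140.5 + 2Q so Q* = 10.1875 and P* = 160.875.
A tax on buyers shifts demand down by 11: (222 - 11) - 6Q = 140.5 + 2Q, so Q_t = 8.8125. Buyers pay P_b = 169.125; sellers receive P_s = P_b - 11 = 158.125.
CS = (1/2)(Q_t)(222 - P_b) = (1/2)(8.8125)(52.875) = 232.9805.

232.98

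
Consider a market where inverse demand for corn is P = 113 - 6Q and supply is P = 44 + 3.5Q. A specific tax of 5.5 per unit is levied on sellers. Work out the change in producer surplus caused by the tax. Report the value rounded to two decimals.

-14.13

Pre-tax equilibrium: 113 - 6Q = 44 + 3.5Q gives Q* = 7.2632, P* = 69.4211.
A tax on sellers shifts supply up by 5.5: 113 - 6Q = 44 + 3.5Q + 5.5, so Q_t = 6.6842. Buyers pay P_b = 72.8947; sellers receive P_s = P_b - 5.5 = 67.3947.
Producers lose the trapezoid between P_s and P* out to Q_t plus the triangle from Q_t to Q*: change in PS = 78.1877 - 92.3186 = -14.1309.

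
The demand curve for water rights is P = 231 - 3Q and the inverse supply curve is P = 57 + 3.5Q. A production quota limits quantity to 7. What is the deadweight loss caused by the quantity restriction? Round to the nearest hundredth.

1270.17

Without the quota, 231 - 3Q = 57 + 3.5Q gives Q* = 26.7692.
At Q = 7 the demand price is 231 - 3(7) = 210 and the supply price is 57 + 3.5(7) = 81.5.
DWL = (1/2)(gap between curves at 7) x (Q* - 7) = (1/2)(128.5)(19.7692) = 1270.1731.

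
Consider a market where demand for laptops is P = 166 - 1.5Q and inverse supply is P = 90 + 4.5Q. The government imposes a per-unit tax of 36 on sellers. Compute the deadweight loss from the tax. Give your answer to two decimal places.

Without the tax, 166 - 1.5Q = 90 + 4.5Q so Q* = 12.6667 and P* = 147.
With the tax, sellers need 36 more per unit: 166 - 1.5Q = 90 + 4.5Q + 36, so Q_t = 6.6667. Buyers pay P_b = 156; sellers receive P_s = P_b - 36 = 120.
Deadweight loss is the triangle between the curves from Q_t to Q*: (1/2)(12.6667 - 6.6667)(36) = 108.

108.00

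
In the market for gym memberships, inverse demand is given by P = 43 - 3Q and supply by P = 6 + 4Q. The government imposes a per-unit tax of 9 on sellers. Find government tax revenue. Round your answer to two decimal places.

36.00

Without the tax, 43 - 3Q = 6 + 4Q so Q* = 5.2857 and P* = 27.1429.
A tax on sellers shifts supply up by 9: 43 - 3Q = 6 + 4Q + 9, so Q_t = 4. Buyers pay P_b = 31; sellers receive P_s = P_b - 9 = 22.
Revenue is the tax times quantity traded: 9 x 4 = 36.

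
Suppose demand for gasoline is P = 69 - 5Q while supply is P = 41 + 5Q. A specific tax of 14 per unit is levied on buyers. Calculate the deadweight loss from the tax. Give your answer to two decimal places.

Pre-tax equilibrium: 69 - 5Q = 41 + 5Q gives Q* = 2.8, P* = 55.
With the tax, buyers' net willingness to pay falls by 14: (69 - 14) - 5Q = 41 + 5Q, so Q_t = 1.4. Buyers pay P_b = 62; sellers receive P_s = P_b - 14 = 48.
Deadweight loss is the triangle between the curves from Q_t to Q*: (1/2)(2.8 - 1.4)(14) = 9.8.

9.80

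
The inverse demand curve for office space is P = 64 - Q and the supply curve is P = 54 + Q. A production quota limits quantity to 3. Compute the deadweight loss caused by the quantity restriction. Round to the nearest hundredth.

4.00

Unrestricted equilibrium: Q* = (64 - 54)/(1 + 1) = 5.
At Q = 3 the demand price is 64 - (3) = 61 and the supply price is 54 + (3) = 57.
DWL = (1/2)(gap between curves at 3) x (Q* - 3) = (1/2)(4)(2) = 4.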